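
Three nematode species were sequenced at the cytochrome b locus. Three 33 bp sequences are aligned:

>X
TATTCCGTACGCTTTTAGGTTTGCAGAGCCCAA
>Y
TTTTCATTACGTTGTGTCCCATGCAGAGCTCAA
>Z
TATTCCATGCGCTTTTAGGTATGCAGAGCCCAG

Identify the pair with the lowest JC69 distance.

X–Y: 12/33 differ, p = 0.364, d = 0.497.
X–Z: 4/33 differ, p = 0.121, d = 0.132.
Y–Z: 13/33 differ, p = 0.394, d = 0.559.
The smallest distance is between X and Z.

X and Z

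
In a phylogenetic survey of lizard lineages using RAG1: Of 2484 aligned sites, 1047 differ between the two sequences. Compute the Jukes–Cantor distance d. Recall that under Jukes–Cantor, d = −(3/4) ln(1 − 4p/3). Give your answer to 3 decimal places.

p = 1047/2484 ≈ 0.421498.
d = −(3/4) ln(1 − 4p/3) = −0.75 ln(1 − 0.561997) = −0.75 ln(0.438003)
  = −0.75 × (-0.825530) = 0.619148 substitutions/site.

0.619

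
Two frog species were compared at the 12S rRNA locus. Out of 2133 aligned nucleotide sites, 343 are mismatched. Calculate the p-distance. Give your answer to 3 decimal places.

p = 343/2133 = 0.160806… ≈ 0.161 (to 3 d.p.).

0.161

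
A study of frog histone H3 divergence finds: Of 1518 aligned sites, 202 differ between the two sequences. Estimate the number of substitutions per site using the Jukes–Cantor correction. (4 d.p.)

0.1465

p = 202/1518 ≈ 0.13307.
d = −(3/4) ln(1 − 4p/3) = −0.75 ln(1 − 0.177427) = −0.75 ln(0.822573)
  = −0.75 × (-0.195318) = 0.146489 substitutions/site.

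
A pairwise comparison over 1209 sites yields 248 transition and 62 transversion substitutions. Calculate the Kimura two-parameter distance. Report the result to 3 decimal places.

0.337

P = 248/1209 ≈ 0.205128 and Q = 62/1209 ≈ 0.051282.
Under the Kimura two-parameter model, d = −½ ln(1 − 2P − Q) − ¼ ln(1 − 2Q).
1 − 2P − Q = 0.538462, giving −½ ln(0.538462) = 0.309519.
1 − 2Q = 0.897436, giving −¼ ln(0.897436) = 0.027053.
d = 0.309519 + 0.027053 = 0.336572.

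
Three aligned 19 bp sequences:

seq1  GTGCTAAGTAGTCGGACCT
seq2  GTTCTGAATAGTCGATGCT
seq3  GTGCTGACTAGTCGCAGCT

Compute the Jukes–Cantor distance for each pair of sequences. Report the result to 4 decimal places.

seq1–seq2: 6/19 sites differ → p ≈ 0.315789, d = −0.75 ln(1 − 0.421052) = 0.409907 ≈ 0.4099.
seq1–seq3: 4/19 sites differ → p ≈ 0.210526, d = −0.75 ln(1 − 0.280701) = 0.247109 ≈ 0.2471.
seq2–seq3: 4/19 sites differ → p ≈ 0.210526, d = −0.75 ln(1 − 0.280701) = 0.247109 ≈ 0.2471.

d(seq1,seq2) = 0.4099, d(seq1,seq3) = 0.2471, d(seq2,seq3) = 0.2471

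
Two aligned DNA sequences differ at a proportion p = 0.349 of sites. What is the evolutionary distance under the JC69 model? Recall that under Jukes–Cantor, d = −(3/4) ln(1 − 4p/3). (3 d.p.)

0.470

d = −(3/4) ln(1 − 4p/3) = −0.75 ln(1 − 0.465333) = −0.75 ln(0.534667)
  = −0.75 × (-0.626111) = 0.469583 substitutions/site.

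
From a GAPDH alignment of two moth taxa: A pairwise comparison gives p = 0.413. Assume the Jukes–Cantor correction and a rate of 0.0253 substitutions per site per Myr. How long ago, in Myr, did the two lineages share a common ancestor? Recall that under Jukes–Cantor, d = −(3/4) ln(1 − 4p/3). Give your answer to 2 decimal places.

d = −(3/4) ln(1 − 4p/3) = −0.75 ln(1 − 0.550667) = −0.75 ln(0.449333)
  = −0.75 × (-0.799991) = 0.599993 substitutions/site.
Under a molecular clock d = 2μt, so t = d/(2μ) = 0.599993 / (2 × 0.0253) = 11.86 Myr.

11.86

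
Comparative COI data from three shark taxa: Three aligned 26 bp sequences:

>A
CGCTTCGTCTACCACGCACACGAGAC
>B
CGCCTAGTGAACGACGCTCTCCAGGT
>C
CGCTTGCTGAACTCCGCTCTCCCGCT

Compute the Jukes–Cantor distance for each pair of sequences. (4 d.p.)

d(A,B) = 0.5393, d(A,C) = 0.7166, d(B,C) = 0.3335

A–B: 10/26 sites differ → p ≈ 0.384615, d = −0.75 ln(1 − 0.51282) = 0.539341 ≈ 0.5393.
A–C: 12/26 sites differ → p ≈ 0.461538, d = −0.75 ln(1 − 0.615384) = 0.716632 ≈ 0.7166.
B–C: 7/26 sites differ → p ≈ 0.269231, d = −0.75 ln(1 − 0.358975) = 0.333515 ≈ 0.3335.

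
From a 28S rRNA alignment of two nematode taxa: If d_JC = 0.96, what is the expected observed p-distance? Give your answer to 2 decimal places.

0.54

p = (3/4)(1 − e^(−4d/3)) = 0.75 × (1 − e^(-1.28)) = 0.75 × (1 − 0.278037) = 0.541472.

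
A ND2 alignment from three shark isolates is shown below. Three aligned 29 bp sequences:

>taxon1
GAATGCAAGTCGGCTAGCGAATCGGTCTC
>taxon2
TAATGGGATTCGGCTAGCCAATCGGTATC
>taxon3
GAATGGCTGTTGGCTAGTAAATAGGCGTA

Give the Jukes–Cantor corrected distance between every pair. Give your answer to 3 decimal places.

taxon1–taxon2: 6/29 sites differ → p ≈ 0.206897, d = −0.75 ln(1 − 0.275863) = 0.242081 ≈ 0.242.
taxon1–taxon3: 10/29 sites differ → p ≈ 0.344828, d = −0.75 ln(1 − 0.459771) = 0.461822 ≈ 0.462.
taxon2–taxon3: 11/29 sites differ → p ≈ 0.37931, d = −0.75 ln(1 − 0.505747) = 0.528531 ≈ 0.529.

d(taxon1,taxon2) = 0.242, d(taxon1,taxon3) = 0.462, d(taxon2,taxon3) = 0.529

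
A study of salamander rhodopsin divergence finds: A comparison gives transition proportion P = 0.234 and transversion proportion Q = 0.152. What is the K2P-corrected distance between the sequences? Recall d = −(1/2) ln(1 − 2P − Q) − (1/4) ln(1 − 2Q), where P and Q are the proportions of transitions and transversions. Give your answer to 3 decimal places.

0.574

Under the Kimura two-parameter model, d = −½ ln(1 − 2P − Q) − ¼ ln(1 − 2Q).
1 − 2P − Q = 0.38, giving −½ ln(0.38) = 0.483792.
1 − 2Q = 0.696, giving −¼ ln(0.696) = 0.090601.
d = 0.483792 + 0.090601 = 0.574393.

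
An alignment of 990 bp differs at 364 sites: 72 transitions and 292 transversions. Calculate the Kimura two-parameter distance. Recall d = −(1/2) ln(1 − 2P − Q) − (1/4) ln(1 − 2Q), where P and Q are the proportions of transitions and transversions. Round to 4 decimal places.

P = 72/990 ≈ 0.072727 and Q = 292/990 ≈ 0.294949.
Under the Kimura two-parameter model, d = −½ ln(1 − 2P − Q) − ¼ ln(1 − 2Q).
1 − 2P − Q = 0.559597, giving −½ ln(0.559597) = 0.290269.
1 − 2Q = 0.410102, giving −¼ ln(0.410102) = 0.222837.
d = 0.290269 + 0.222837 = 0.513106.

0.5131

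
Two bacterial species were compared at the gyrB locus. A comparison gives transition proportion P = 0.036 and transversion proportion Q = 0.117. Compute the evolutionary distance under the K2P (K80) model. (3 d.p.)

0.171

Under the Kimura two-parameter model, d = −½ ln(1 − 2P − Q) − ¼ ln(1 − 2Q).
1 − 2P − Q = 0.811, giving −½ ln(0.811) = 0.104744.
1 − 2Q = 0.766, giving −¼ ln(0.766) = 0.066643.
d = 0.104744 + 0.066643 = 0.171387.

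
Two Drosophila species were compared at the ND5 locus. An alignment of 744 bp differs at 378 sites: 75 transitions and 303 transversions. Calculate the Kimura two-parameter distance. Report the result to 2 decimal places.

P = 75/744 ≈ 0.100806 and Q = 303/744 ≈ 0.407258.
Under the Kimura two-parameter model, d = −½ ln(1 − 2P − Q) − ¼ ln(1 − 2Q).
1 − 2P − Q = 0.39113, giving −½ ln(0.39113) = 0.469358.
1 − 2Q = 0.185484, giving −¼ ln(0.185484) = 0.421197.
d = 0.469358 + 0.421197 = 0.890555.

0.89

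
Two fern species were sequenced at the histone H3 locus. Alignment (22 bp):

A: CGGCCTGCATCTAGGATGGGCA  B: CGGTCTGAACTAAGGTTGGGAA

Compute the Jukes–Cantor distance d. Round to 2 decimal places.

0.41

The sequences differ at 7 of 22 sites (4, 8, 10, 11, 12, 16, 21), so p = 7/22 ≈ 0.318182.
d = −(3/4) ln(1 − 4p/3) = −0.75 ln(1 − 0.424243) = −0.75 ln(0.575757)
  = −0.75 × (-0.552070) = 0.414053 substitutions/site.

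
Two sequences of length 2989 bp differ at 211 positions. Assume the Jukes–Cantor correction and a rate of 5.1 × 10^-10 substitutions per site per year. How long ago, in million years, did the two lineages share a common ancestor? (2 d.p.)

72.69

p = 211/2989 ≈ 0.070592.
d = −(3/4) ln(1 − 4p/3) = −0.75 ln(1 − 0.094123) = −0.75 ln(0.905877)
  = −0.75 × (-0.098852) = 0.074139 substitutions/site.
Under a molecular clock d = 2μt, so t = d/(2μ) = 0.074139 / (2 × 5.1 × 10^-10) = 72.69 million years.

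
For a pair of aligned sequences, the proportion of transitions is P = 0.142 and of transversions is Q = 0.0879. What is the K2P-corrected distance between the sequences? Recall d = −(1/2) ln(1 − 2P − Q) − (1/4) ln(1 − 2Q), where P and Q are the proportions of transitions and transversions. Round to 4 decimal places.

Under the Kimura two-parameter model, d = −½ ln(1 − 2P − Q) − ¼ ln(1 − 2Q).
1 − 2P − Q = 0.6281, giving −½ ln(0.6281) = 0.232528.
1 − 2Q = 0.8242, giving −¼ ln(0.8242) = 0.048336.
d = 0.232528 + 0.048336 = 0.280864.

0.2809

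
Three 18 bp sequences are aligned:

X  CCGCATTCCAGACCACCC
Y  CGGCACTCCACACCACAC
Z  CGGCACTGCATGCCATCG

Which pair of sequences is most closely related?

X–Y: 4/18 differ, p = 0.222, d = 0.264.
X–Z: 7/18 differ, p = 0.389, d = 0.548.
Y–Z: 6/18 differ, p = 0.333, d = 0.441.
The smallest distance is between X and Y.

X and Y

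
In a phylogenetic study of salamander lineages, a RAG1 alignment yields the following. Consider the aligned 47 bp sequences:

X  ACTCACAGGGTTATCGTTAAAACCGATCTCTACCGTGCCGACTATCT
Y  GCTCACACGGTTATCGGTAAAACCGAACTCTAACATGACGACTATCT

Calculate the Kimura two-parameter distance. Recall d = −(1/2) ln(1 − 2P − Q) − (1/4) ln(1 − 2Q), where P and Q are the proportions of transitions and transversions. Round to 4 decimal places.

Of 47 sites, 2 differences are transitions and 5 are transversions, so P = 2/47 ≈ 0.042553 and Q = 5/47 ≈ 0.106383.
Under the Kimura two-parameter model, d = −½ ln(1 − 2P − Q) − ¼ ln(1 − 2Q).
1 − 2P − Q = 0.808511, giving −½ ln(0.808511) = 0.106280.
1 − 2Q = 0.787234, giving −¼ ln(0.787234) = 0.059807.
d = 0.106280 + 0.059807 = 0.166087.

0.1661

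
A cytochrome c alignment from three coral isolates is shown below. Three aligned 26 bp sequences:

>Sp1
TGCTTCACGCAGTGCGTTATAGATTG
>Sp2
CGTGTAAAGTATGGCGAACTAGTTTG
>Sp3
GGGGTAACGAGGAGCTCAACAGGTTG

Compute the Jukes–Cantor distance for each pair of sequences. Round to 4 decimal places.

d(Sp1,Sp2) = 0.7166, d(Sp1,Sp3) = 0.7166, d(Sp2,Sp3) = 0.7166

Sp1–Sp2: 12/26 sites differ → p ≈ 0.461538, d = −0.75 ln(1 − 0.615384) = 0.716632 ≈ 0.7166.
Sp1–Sp3: 12/26 sites differ → p ≈ 0.461538, d = −0.75 ln(1 − 0.615384) = 0.716632 ≈ 0.7166.
Sp2–Sp3: 12/26 sites differ → p ≈ 0.461538, d = −0.75 ln(1 − 0.615384) = 0.716632 ≈ 0.7166.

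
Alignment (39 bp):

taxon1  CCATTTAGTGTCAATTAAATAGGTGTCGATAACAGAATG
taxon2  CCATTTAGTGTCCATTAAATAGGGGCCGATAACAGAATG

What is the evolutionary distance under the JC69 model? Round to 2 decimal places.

0.08

The sequences differ at 3 of 39 sites (13, 24, 26), so p = 3/39 ≈ 0.076923.
d = −(3/4) ln(1 − 4p/3) = −0.75 ln(1 − 0.102564) = −0.75 ln(0.897436)
  = −0.75 × (-0.108213) = 0.081160 substitutions/site.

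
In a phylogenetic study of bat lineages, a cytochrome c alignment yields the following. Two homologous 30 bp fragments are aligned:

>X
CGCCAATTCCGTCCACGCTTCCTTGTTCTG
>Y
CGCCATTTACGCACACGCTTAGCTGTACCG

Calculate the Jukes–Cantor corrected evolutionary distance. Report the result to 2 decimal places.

0.38

The sequences differ at 9 of 30 sites (6, 9, 12, 13, 21, 22, 23, 27, 29), so p = 9/30 = 0.3.
d = −(3/4) ln(1 − 4p/3) = −0.75 ln(1 − 0.4) = −0.75 ln(0.6)
  = −0.75 × (-0.510826) = 0.383120 substitutions/site.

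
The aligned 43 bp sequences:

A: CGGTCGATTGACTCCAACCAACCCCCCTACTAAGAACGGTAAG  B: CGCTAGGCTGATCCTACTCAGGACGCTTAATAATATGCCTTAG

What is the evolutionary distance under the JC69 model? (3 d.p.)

0.790

The sequences differ at 21 of 43 sites, so p = 21/43 ≈ 0.488372.
d = −(3/4) ln(1 − 4p/3) = −0.75 ln(1 − 0.651163) = −0.75 ln(0.348837)
  = −0.75 × (-1.053151) = 0.789863 substitutions/site.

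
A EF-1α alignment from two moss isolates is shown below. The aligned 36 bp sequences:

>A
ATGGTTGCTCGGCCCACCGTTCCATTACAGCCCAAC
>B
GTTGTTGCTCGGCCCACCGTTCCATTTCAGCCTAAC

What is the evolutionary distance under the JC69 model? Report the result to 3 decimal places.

0.120

The sequences differ at 4 of 36 sites (1, 3, 27, 33), so p = 4/36 ≈ 0.111111.
d = −(3/4) ln(1 − 4p/3) = −0.75 ln(1 − 0.148148) = −0.75 ln(0.851852)
  = −0.75 × (-0.160342) = 0.120257 substitutions/site.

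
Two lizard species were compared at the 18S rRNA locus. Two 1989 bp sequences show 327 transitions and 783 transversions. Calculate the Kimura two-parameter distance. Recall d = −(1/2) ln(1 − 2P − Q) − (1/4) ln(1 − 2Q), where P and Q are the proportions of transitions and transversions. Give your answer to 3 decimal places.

1.028

P = 327/1989 ≈ 0.164404 and Q = 783/1989 ≈ 0.393665.
Under the Kimura two-parameter model, d = −½ ln(1 − 2P − Q) − ¼ ln(1 − 2Q).
1 − 2P − Q = 0.277527, giving −½ ln(0.277527) = 0.640919.
1 − 2Q = 0.21267, giving −¼ ln(0.21267) = 0.387003.
d = 0.640919 + 0.387003 = 1.027922.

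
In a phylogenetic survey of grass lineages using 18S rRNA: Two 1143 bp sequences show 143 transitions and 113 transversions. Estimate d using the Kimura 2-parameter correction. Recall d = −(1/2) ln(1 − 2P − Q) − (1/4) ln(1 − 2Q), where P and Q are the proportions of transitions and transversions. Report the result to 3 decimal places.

P = 143/1143 ≈ 0.125109 and Q = 113/1143 ≈ 0.098863.
Under the Kimura two-parameter model, d = −½ ln(1 − 2P − Q) − ¼ ln(1 − 2Q).
1 − 2P − Q = 0.650919, giving −½ ln(0.650919) = 0.214685.
1 − 2Q = 0.802274, giving −¼ ln(0.802274) = 0.055076.
d = 0.214685 + 0.055076 = 0.269761.

0.270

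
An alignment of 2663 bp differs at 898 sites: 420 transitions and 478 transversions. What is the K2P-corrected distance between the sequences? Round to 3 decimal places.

0.453

P = 420/2663 ≈ 0.157717 and Q = 478/2663 ≈ 0.179497.
Under the Kimura two-parameter model, d = −½ ln(1 − 2P − Q) − ¼ ln(1 − 2Q).
1 − 2P − Q = 0.505069, giving −½ ln(0.505069) = 0.341530.
1 − 2Q = 0.641006, giving −¼ ln(0.641006) = 0.111179.
d = 0.341530 + 0.111179 = 0.452709.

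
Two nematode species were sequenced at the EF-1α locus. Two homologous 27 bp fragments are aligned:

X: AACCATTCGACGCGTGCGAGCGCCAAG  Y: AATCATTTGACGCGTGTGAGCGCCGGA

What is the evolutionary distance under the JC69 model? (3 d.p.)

The sequences differ at 6 of 27 sites (3, 8, 17, 25, 26, 27), so p = 6/27 ≈ 0.222222.
d = −(3/4) ln(1 − 4p/3) = −0.75 ln(1 − 0.296296) = −0.75 ln(0.703704)
  = −0.75 × (-0.351397) = 0.263548 substitutions/site.

0.264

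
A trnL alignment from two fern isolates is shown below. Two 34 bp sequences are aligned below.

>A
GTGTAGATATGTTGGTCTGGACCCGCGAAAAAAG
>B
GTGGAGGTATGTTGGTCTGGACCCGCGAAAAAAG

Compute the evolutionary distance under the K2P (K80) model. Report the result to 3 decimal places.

0.061

Of 34 sites, 1 differences are transitions and 1 are transversions, so P = 1/34 ≈ 0.029412 and Q = 1/34 ≈ 0.029412.
Under the Kimura two-parameter model, d = −½ ln(1 − 2P − Q) − ¼ ln(1 − 2Q).
1 − 2P − Q = 0.911764, giving −½ ln(0.911764) = 0.046187.
1 − 2Q = 0.941176, giving −¼ ln(0.941176) = 0.015156.
d = 0.046187 + 0.015156 = 0.061343.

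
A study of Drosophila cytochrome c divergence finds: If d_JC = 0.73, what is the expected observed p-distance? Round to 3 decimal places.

0.467

p = (3/4)(1 − e^(−4d/3)) = 0.75 × (1 − e^(-0.973333)) = 0.75 × (1 − 0.377822) = 0.466634.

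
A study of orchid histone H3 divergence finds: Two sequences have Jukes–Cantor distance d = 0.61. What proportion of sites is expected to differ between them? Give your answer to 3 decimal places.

p = (3/4)(1 − e^(−4d/3)) = 0.75 × (1 − e^(-0.813333)) = 0.75 × (1 − 0.443378) = 0.417467.

0.417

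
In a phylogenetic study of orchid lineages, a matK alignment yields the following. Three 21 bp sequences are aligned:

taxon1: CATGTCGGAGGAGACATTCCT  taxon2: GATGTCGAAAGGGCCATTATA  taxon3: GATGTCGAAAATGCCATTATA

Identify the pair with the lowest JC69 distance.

taxon2 and taxon3

taxon1–taxon2: 8/21 differ, p = 0.381, d = 0.532.
taxon1–taxon3: 9/21 differ, p = 0.429, d = 0.635.
taxon2–taxon3: 2/21 differ, p = 0.095, d = 0.102.
The smallest distance is between taxon2 and taxon3.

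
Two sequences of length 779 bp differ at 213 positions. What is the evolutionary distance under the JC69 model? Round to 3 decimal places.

0.340

p = 213/779 ≈ 0.273427.
d = −(3/4) ln(1 − 4p/3) = −0.75 ln(1 − 0.364569) = −0.75 ln(0.635431)
  = −0.75 × (-0.453452) = 0.340089 substitutions/site.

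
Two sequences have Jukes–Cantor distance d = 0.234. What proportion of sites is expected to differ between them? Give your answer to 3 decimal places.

0.201

p = (3/4)(1 − e^(−4d/3)) = 0.75 × (1 − e^(-0.312)) = 0.75 × (1 − 0.731982) = 0.201014.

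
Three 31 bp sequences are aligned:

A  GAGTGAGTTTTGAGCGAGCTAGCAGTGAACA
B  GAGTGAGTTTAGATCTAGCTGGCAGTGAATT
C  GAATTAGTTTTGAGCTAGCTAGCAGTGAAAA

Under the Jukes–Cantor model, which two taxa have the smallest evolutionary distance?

A and C

A–B: 6/31 differ, p = 0.194, d = 0.224.
A–C: 4/31 differ, p = 0.129, d = 0.142.
B–C: 7/31 differ, p = 0.226, d = 0.269.
The smallest distance is between A and C.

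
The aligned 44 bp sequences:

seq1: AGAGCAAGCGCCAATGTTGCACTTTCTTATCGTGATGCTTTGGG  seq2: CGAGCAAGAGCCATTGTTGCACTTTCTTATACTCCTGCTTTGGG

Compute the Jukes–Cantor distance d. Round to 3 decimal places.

0.179

The sequences differ at 7 of 44 sites (1, 9, 14, 31, 32, 34, 35), so p = 7/44 ≈ 0.159091.
d = −(3/4) ln(1 − 4p/3) = −0.75 ln(1 − 0.212121) = −0.75 ln(0.787879)
  = −0.75 × (-0.238411) = 0.178808 substitutions/site.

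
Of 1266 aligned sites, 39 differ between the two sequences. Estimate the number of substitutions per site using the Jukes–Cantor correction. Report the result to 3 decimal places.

0.031

p = 39/1266 ≈ 0.030806.
d = −(3/4) ln(1 − 4p/3) = −0.75 ln(1 − 0.041075) = −0.75 ln(0.958925)
  = −0.75 × (-0.041942) = 0.031457 substitutions/site.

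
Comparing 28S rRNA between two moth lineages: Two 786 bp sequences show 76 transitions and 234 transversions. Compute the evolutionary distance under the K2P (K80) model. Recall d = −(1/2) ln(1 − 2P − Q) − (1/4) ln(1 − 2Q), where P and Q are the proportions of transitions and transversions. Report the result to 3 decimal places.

P = 76/786 ≈ 0.096692 and Q = 234/786 ≈ 0.29771.
Under the Kimura two-parameter model, d = −½ ln(1 − 2P − Q) − ¼ ln(1 − 2Q).
1 − 2P − Q = 0.508906, giving −½ ln(0.508906) = 0.337746.
1 − 2Q = 0.40458, giving −¼ ln(0.40458) = 0.226226.
d = 0.337746 + 0.226226 = 0.563972.

0.564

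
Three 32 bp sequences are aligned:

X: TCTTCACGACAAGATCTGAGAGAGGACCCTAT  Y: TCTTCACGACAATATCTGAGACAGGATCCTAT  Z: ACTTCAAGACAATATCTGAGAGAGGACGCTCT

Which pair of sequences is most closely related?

X and Y

X–Y: 3/32 differ, p = 0.094, d = 0.100.
X–Z: 5/32 differ, p = 0.156, d = 0.175.
Y–Z: 6/32 differ, p = 0.188, d = 0.216.
The smallest distance is between X and Y.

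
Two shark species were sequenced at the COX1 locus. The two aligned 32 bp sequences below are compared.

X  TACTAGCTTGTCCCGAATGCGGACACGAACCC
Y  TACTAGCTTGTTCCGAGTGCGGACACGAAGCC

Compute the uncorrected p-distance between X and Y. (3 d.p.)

0.094

The sequences differ at 3 of 32 positions (sites 12, 17, 30).
p = 3/32 = 0.09375 ≈ 0.094 (to 3 d.p.).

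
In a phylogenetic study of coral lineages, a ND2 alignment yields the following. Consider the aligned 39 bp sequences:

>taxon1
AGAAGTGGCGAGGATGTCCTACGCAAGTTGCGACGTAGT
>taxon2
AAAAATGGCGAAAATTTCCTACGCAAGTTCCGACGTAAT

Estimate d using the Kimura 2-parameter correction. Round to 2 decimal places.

Of 39 sites, 5 differences are transitions and 2 are transversions, so P = 5/39 ≈ 0.128205 and Q = 2/39 ≈ 0.051282.
Under the Kimura two-parameter model, d = −½ ln(1 − 2P − Q) − ¼ ln(1 − 2Q).
1 − 2P − Q = 0.692308, giving −½ ln(0.692308) = 0.183862.
1 − 2Q = 0.897436, giving −¼ ln(0.897436) = 0.027053.
d = 0.183862 + 0.027053 = 0.210915.

0.21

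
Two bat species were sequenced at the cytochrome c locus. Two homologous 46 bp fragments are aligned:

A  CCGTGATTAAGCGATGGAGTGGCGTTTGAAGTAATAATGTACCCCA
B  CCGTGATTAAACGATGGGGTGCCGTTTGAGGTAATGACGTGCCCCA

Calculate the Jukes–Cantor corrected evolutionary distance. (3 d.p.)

0.170

The sequences differ at 7 of 46 sites (11, 18, 22, 30, 36, 38, 41), so p = 7/46 ≈ 0.152174.
d = −(3/4) ln(1 − 4p/3) = −0.75 ln(1 − 0.202899) = −0.75 ln(0.797101)
  = −0.75 × (-0.226774) = 0.170081 substitutions/site.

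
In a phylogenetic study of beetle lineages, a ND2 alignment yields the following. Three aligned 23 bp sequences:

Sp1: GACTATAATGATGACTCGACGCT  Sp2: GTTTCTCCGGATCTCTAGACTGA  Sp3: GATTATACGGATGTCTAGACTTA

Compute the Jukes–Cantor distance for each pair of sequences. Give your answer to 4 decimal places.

d(Sp1,Sp2) = 0.8922, d(Sp1,Sp3) = 0.4674, d(Sp2,Sp3) = 0.2567

Sp1–Sp2: 12/23 sites differ → p ≈ 0.521739, d = −0.75 ln(1 − 0.695652) = 0.892188 ≈ 0.8922.
Sp1–Sp3: 8/23 sites differ → p ≈ 0.347826, d = −0.75 ln(1 − 0.463768) = 0.467391 ≈ 0.4674.
Sp2–Sp3: 5/23 sites differ → p ≈ 0.217391, d = −0.75 ln(1 − 0.289855) = 0.256715 ≈ 0.2567.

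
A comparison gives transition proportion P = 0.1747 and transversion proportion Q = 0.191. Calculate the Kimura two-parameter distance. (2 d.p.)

0.51

Under the Kimura two-parameter model, d = −½ ln(1 − 2P − Q) − ¼ ln(1 − 2Q).
1 − 2P − Q = 0.4596, giving −½ ln(0.4596) = 0.388699.
1 − 2Q = 0.618, giving −¼ ln(0.618) = 0.120317.
d = 0.388699 + 0.120317 = 0.509016.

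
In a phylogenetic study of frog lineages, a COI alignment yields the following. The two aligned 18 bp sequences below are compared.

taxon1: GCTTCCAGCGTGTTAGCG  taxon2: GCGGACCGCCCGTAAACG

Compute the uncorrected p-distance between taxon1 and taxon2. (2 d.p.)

The sequences differ at 8 of 18 positions (sites 3, 4, 5, 7, 10, 11, 14, 16).
p = 8/18 = 0.444444… ≈ 0.44 (to 2 d.p.).

0.44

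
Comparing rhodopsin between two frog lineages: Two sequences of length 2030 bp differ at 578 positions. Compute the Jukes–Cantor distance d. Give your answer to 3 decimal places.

0.358

p = 578/2030 ≈ 0.284729.
d = −(3/4) ln(1 − 4p/3) = −0.75 ln(1 − 0.379639) = −0.75 ln(0.620361)
  = −0.75 × (-0.477454) = 0.358091 substitutions/site.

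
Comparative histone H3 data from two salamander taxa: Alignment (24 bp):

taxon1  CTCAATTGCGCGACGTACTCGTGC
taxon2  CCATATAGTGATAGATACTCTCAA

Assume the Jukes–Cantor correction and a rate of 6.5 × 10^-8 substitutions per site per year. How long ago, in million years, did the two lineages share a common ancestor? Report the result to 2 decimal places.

7.39

The sequences differ at 13 of 24 sites, so p = 13/24 ≈ 0.541667.
d = −(3/4) ln(1 − 4p/3) = −0.75 ln(1 − 0.722223) = −0.75 ln(0.277777)
  = −0.75 × (-1.280937) = 0.960703 substitutions/site.
Under a molecular clock d = 2μt, so t = d/(2μ) = 0.960703 / (2 × 6.5 × 10^-8) = 7.39 million years.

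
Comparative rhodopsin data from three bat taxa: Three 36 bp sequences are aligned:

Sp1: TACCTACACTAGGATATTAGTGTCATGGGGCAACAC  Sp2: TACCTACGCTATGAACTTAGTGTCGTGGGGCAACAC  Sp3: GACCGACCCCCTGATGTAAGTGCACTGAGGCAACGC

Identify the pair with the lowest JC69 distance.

Sp1–Sp2: 5/36 differ, p = 0.139, d = 0.154.
Sp1–Sp3: 13/36 differ, p = 0.361, d = 0.493.
Sp2–Sp3: 13/36 differ, p = 0.361, d = 0.493.
The smallest distance is between Sp1 and Sp2.

Sp1 and Sp2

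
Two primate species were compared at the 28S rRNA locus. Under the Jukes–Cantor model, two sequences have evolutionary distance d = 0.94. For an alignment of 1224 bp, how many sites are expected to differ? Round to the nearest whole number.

Invert JC69: p = (3/4)(1 − e^(−4d/3)) = 0.75 × (1 − e^(-1.253333)) = 0.75 × (1 − 0.285551) = 0.535837.
Expected differing sites = pL ≈ 0.535837 × 1224 = 655.864488 ≈ 656.

656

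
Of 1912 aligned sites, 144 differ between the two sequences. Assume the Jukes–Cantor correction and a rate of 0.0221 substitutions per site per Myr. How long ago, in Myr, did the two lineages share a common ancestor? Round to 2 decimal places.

p = 144/1912 ≈ 0.075314.
d = −(3/4) ln(1 − 4p/3) = −0.75 ln(1 − 0.100419) = −0.75 ln(0.899581)
  = −0.75 × (-0.105826) = 0.079370 substitutions/site.
Under a molecular clock d = 2μt, so t = d/(2μ) = 0.079370 / (2 × 0.0221) = 1.80 Myr.

1.80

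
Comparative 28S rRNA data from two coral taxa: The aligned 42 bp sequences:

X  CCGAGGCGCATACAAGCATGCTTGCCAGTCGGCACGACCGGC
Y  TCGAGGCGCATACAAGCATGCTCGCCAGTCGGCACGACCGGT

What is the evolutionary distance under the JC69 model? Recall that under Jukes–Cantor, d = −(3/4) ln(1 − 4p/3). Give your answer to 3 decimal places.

0.075

The sequences differ at 3 of 42 sites (1, 23, 42), so p = 3/42 ≈ 0.071429.
d = −(3/4) ln(1 − 4p/3) = −0.75 ln(1 − 0.095239) = −0.75 ln(0.904761)
  = −0.75 × (-0.100084) = 0.075063 substitutions/site.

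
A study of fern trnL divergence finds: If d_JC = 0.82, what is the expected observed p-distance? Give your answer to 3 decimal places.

p = (3/4)(1 − e^(−4d/3)) = 0.75 × (1 − e^(-1.093333)) = 0.75 × (1 − 0.335098) = 0.498677.

0.499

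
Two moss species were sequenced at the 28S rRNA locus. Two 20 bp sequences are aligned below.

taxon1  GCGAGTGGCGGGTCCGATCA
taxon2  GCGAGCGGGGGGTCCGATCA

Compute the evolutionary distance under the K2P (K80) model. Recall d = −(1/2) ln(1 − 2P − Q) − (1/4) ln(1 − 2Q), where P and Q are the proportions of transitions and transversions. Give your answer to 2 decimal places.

Of 20 sites, 1 differences are transitions and 1 are transversions, so P = 1/20 = 0.05 and Q = 1/20 = 0.05.
Under the Kimura two-parameter model, d = −½ ln(1 − 2P − Q) − ¼ ln(1 − 2Q).
1 − 2P − Q = 0.85, giving −½ ln(0.85) = 0.081259.
1 − 2Q = 0.9, giving −¼ ln(0.9) = 0.026340.
d = 0.081259 + 0.026340 = 0.107599.

0.11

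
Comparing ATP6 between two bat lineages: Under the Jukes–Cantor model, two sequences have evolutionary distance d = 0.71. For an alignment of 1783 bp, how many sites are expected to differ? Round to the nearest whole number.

818

Invert JC69: p = (3/4)(1 − e^(−4d/3)) = 0.75 × (1 − e^(-0.946667)) = 0.75 × (1 − 0.388032) = 0.458976.
Expected differing sites = pL ≈ 0.458976 × 1783 = 818.354208 ≈ 818.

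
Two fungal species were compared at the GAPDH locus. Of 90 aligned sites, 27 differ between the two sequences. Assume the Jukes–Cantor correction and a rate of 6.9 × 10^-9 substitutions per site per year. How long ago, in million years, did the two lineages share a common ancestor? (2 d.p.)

27.76

p = 27/90 = 0.3.
d = −(3/4) ln(1 − 4p/3) = −0.75 ln(1 − 0.4) = −0.75 ln(0.6)
  = −0.75 × (-0.510826) = 0.383120 substitutions/site.
Under a molecular clock d = 2μt, so t = d/(2μ) = 0.383120 / (2 × 6.9 × 10^-9) = 27.76 million years.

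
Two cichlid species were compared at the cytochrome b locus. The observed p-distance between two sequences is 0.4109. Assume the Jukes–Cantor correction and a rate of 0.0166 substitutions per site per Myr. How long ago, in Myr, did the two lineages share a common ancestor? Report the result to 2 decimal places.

d = −(3/4) ln(1 − 4p/3) = −0.75 ln(1 − 0.547867) = −0.75 ln(0.452133)
  = −0.75 × (-0.793779) = 0.595334 substitutions/site.
Under a molecular clock d = 2μt, so t = d/(2μ) = 0.595334 / (2 × 0.0166) = 17.93 Myr.

17.93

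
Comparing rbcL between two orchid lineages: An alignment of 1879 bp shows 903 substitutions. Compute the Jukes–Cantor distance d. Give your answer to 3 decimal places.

p = 903/1879 ≈ 0.480575.
d = −(3/4) ln(1 − 4p/3) = −0.75 ln(1 − 0.640767) = −0.75 ln(0.359233)
  = −0.75 × (-1.023784) = 0.767838 substitutions/site.

0.768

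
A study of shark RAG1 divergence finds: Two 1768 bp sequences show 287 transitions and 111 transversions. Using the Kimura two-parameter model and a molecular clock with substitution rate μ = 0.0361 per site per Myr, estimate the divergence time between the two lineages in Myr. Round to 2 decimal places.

3.86

P = 287/1768 ≈ 0.16233 and Q = 111/1768 ≈ 0.062783.
Under the Kimura two-parameter model, d = −½ ln(1 − 2P − Q) − ¼ ln(1 − 2Q).
1 − 2P − Q = 0.612557, giving −½ ln(0.612557) = 0.245057.
1 − 2Q = 0.874434, giving −¼ ln(0.874434) = 0.033545.
d = 0.245057 + 0.033545 = 0.278602.
Under a molecular clock d = 2μt, so t = d/(2μ) = 0.278602 / (2 × 0.0361) = 3.86 Myr.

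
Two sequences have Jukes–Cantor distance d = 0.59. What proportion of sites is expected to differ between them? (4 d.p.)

0.4085

p = (3/4)(1 − e^(−4d/3)) = 0.75 × (1 − e^(-0.786667)) = 0.75 × (1 − 0.455360) = 0.408480.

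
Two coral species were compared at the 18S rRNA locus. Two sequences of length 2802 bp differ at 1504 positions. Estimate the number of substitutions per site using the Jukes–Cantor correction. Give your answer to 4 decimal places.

0.9432

p = 1504/2802 ≈ 0.536759.
d = −(3/4) ln(1 − 4p/3) = −0.75 ln(1 − 0.715679) = −0.75 ln(0.284321)
  = −0.75 × (-1.257651) = 0.943238 substitutions/site.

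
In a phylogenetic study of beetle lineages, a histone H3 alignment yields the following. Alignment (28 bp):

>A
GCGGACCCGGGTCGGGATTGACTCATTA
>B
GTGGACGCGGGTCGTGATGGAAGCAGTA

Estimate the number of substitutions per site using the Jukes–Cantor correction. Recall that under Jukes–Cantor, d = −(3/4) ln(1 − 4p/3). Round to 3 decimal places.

The sequences differ at 7 of 28 sites (2, 7, 15, 19, 22, 23, 26), so p = 7/28 = 0.25.
d = −(3/4) ln(1 − 4p/3) = −0.75 ln(1 − 0.333333) = −0.75 ln(0.666667)
  = −0.75 × (-0.405465) = 0.304099 substitutions/site.

0.304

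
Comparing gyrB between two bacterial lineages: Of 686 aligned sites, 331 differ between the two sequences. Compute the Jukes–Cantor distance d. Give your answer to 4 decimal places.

0.7732

p = 331/686 ≈ 0.482507.
d = −(3/4) ln(1 − 4p/3) = −0.75 ln(1 − 0.643343) = −0.75 ln(0.356657)
  = −0.75 × (-1.030981) = 0.773236 substitutions/site.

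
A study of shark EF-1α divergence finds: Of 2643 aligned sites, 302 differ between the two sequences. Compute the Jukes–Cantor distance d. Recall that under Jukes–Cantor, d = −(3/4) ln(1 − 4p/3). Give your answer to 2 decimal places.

p = 302/2643 ≈ 0.114264.
d = −(3/4) ln(1 − 4p/3) = −0.75 ln(1 − 0.152352) = −0.75 ln(0.847648)
  = −0.75 × (-0.165290) = 0.123968 substitutions/site.

0.12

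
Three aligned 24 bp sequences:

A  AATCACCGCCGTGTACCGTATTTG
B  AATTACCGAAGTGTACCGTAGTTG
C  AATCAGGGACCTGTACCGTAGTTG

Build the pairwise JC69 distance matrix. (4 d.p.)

d(A,B) = 0.1885, d(A,C) = 0.2441, d(B,C) = 0.2441

A–B: 4/24 sites differ → p ≈ 0.166667, d = −0.75 ln(1 − 0.222223) = 0.188487 ≈ 0.1885.
A–C: 5/24 sites differ → p ≈ 0.208333, d = −0.75 ln(1 − 0.277777) = 0.244066 ≈ 0.2441.
B–C: 5/24 sites differ → p ≈ 0.208333, d = −0.75 ln(1 − 0.277777) = 0.244066 ≈ 0.2441.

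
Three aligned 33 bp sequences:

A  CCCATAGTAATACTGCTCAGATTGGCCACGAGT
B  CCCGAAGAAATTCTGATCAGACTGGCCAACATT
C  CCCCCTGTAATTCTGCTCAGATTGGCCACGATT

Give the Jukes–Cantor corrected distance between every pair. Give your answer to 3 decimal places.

d(A,B) = 0.339, d(A,C) = 0.169, d(B,C) = 0.293

A–B: 9/33 sites differ → p ≈ 0.272727, d = −0.75 ln(1 − 0.363636) = 0.338988 ≈ 0.339.
A–C: 5/33 sites differ → p ≈ 0.151515, d = −0.75 ln(1 − 0.20202) = 0.169254 ≈ 0.169.
B–C: 8/33 sites differ → p ≈ 0.242424, d = −0.75 ln(1 − 0.323232) = 0.292820 ≈ 0.293.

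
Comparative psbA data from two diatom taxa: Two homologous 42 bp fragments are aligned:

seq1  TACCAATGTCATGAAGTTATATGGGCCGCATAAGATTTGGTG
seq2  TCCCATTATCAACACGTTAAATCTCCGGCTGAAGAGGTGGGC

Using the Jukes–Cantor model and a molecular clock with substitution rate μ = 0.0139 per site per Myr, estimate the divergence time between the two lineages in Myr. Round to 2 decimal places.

The sequences differ at 17 of 42 sites, so p = 17/42 ≈ 0.404762.
d = −(3/4) ln(1 − 4p/3) = −0.75 ln(1 − 0.539683) = −0.75 ln(0.460317)
  = −0.75 × (-0.775840) = 0.581880 substitutions/site.
Under a molecular clock d = 2μt, so t = d/(2μ) = 0.581880 / (2 × 0.0139) = 20.93 Myr.

20.93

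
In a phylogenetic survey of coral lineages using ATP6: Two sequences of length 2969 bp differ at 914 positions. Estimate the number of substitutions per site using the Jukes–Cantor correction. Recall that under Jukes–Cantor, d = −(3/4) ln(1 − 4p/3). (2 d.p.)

p = 914/2969 ≈ 0.307848.
d = −(3/4) ln(1 − 4p/3) = −0.75 ln(1 − 0.410464) = −0.75 ln(0.589536)
  = −0.75 × (-0.528419) = 0.396314 substitutions/site.

0.40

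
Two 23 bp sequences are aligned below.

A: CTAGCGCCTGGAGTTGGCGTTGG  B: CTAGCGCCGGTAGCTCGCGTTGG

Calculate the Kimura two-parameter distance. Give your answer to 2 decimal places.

Of 23 sites, 1 differences are transitions and 3 are transversions, so P = 1/23 ≈ 0.043478 and Q = 3/23 ≈ 0.130435.
Under the Kimura two-parameter model, d = −½ ln(1 − 2P − Q) − ¼ ln(1 − 2Q).
1 − 2P − Q = 0.782609, giving −½ ln(0.782609) = 0.122561.
1 − 2Q = 0.73913, giving −¼ ln(0.73913) = 0.075570.
d = 0.122561 + 0.075570 = 0.198131.

0.20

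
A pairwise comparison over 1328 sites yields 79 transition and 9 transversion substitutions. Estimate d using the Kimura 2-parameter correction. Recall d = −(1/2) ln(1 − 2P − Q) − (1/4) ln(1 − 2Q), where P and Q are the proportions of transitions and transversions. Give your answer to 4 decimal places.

P = 79/1328 ≈ 0.059488 and Q = 9/1328 ≈ 0.006777.
Under the Kimura two-parameter model, d = −½ ln(1 − 2P − Q) − ¼ ln(1 − 2Q).
1 − 2P − Q = 0.874247, giving −½ ln(0.874247) = 0.067196.
1 − 2Q = 0.986446, giving −¼ ln(0.986446) = 0.003412.
d = 0.067196 + 0.003412 = 0.070608.

0.0706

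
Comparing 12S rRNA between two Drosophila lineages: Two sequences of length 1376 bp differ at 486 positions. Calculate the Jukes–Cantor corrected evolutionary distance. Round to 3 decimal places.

p = 486/1376 ≈ 0.353198.
d = −(3/4) ln(1 − 4p/3) = −0.75 ln(1 − 0.470931) = −0.75 ln(0.529069)
  = −0.75 × (-0.636636) = 0.477477 substitutions/site.

0.477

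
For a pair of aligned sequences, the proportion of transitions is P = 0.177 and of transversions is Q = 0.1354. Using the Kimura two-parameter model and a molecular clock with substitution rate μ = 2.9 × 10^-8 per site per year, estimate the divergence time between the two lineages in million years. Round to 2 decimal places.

7.16

Under the Kimura two-parameter model, d = −½ ln(1 − 2P − Q) − ¼ ln(1 − 2Q).
1 − 2P − Q = 0.5106, giving −½ ln(0.5106) = 0.336084.
1 − 2Q = 0.7292, giving −¼ ln(0.7292) = 0.078952.
d = 0.336084 + 0.078952 = 0.415036.
Under a molecular clock d = 2μt, so t = d/(2μ) = 0.415036 / (2 × 2.9 × 10^-8) = 7.16 million years.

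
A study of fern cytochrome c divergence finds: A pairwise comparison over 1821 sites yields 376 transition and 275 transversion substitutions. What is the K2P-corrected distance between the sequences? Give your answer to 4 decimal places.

0.5049

P = 376/1821 ≈ 0.20648 and Q = 275/1821 ≈ 0.151016.
Under the Kimura two-parameter model, d = −½ ln(1 − 2P − Q) − ¼ ln(1 − 2Q).
1 − 2P − Q = 0.436024, giving −½ ln(0.436024) = 0.415029.
1 − 2Q = 0.697968, giving −¼ ln(0.697968) = 0.089896.
d = 0.415029 + 0.089896 = 0.504925.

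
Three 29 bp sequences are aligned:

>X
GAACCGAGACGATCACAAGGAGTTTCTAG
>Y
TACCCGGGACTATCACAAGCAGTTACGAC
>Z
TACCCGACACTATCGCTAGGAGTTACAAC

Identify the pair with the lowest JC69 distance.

X–Y: 8/29 differ, p = 0.276, d = 0.344.
X–Z: 9/29 differ, p = 0.310, d = 0.401.
Y–Z: 6/29 differ, p = 0.207, d = 0.242.
The smallest distance is between Y and Z.

Y and Z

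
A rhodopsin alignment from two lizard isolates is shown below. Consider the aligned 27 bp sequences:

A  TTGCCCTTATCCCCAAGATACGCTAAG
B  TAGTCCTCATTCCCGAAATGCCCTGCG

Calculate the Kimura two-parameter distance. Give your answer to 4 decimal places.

0.5595

Of 27 sites, 7 differences are transitions and 3 are transversions, so P = 7/27 ≈ 0.259259 and Q = 3/27 ≈ 0.111111.
Under the Kimura two-parameter model, d = −½ ln(1 − 2P − Q) − ¼ ln(1 − 2Q).
1 − 2P − Q = 0.370371, giving −½ ln(0.370371) = 0.496625.
1 − 2Q = 0.777778, giving −¼ ln(0.777778) = 0.062829.
d = 0.496625 + 0.062829 = 0.559454.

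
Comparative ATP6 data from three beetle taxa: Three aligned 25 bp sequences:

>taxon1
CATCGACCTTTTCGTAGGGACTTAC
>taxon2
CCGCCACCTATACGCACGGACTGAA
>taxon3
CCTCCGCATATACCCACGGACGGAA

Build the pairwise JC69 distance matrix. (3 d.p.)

d(taxon1,taxon2) = 0.490, d(taxon1,taxon3) = 0.766, d(taxon2,taxon3) = 0.233

taxon1–taxon2: 9/25 sites differ → p = 0.36, d = −0.75 ln(1 − 0.48) = 0.490445 ≈ 0.490.
taxon1–taxon3: 12/25 sites differ → p = 0.48, d = −0.75 ln(1 − 0.64) = 0.766238 ≈ 0.766.
taxon2–taxon3: 5/25 sites differ → p = 0.2, d = −0.75 ln(1 − 0.266667) = 0.232617 ≈ 0.233.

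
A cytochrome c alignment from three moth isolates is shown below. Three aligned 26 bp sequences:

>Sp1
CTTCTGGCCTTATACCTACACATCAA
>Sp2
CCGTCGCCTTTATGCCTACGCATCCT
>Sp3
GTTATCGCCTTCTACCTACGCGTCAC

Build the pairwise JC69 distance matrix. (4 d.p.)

Sp1–Sp2: 10/26 sites differ → p ≈ 0.384615, d = −0.75 ln(1 − 0.51282) = 0.539341 ≈ 0.5393.
Sp1–Sp3: 7/26 sites differ → p ≈ 0.269231, d = −0.75 ln(1 − 0.358975) = 0.333515 ≈ 0.3335.
Sp2–Sp3: 13/26 sites differ → p = 0.5, d = −0.75 ln(1 − 0.666667) = 0.823960 ≈ 0.8240.

d(Sp1,Sp2) = 0.5393, d(Sp1,Sp3) = 0.3335, d(Sp2,Sp3) = 0.8240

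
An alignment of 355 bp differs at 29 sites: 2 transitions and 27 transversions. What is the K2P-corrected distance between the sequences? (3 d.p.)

P = 2/355 ≈ 0.005634 and Q = 27/355 ≈ 0.076056.
Under the Kimura two-parameter model, d = −½ ln(1 − 2P − Q) − ¼ ln(1 − 2Q).
1 − 2P − Q = 0.912676, giving −½ ln(0.912676) = 0.045687.
1 − 2Q = 0.847888, giving −¼ ln(0.847888) = 0.041252.
d = 0.045687 + 0.041252 = 0.086939.

0.087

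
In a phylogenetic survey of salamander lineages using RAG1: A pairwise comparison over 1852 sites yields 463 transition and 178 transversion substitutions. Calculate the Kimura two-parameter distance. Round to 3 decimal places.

0.507

P = 463/1852 = 0.25 and Q = 178/1852 ≈ 0.096112.
Under the Kimura two-parameter model, d = −½ ln(1 − 2P − Q) − ¼ ln(1 − 2Q).
1 − 2P − Q = 0.403888, giving −½ ln(0.403888) = 0.453309.
1 − 2Q = 0.807776, giving −¼ ln(0.807776) = 0.053368.
d = 0.453309 + 0.053368 = 0.506677.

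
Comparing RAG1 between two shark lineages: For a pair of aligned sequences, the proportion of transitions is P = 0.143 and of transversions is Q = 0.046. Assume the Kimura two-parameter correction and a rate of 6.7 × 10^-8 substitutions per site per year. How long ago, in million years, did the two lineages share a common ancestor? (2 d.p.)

1.69

Under the Kimura two-parameter model, d = −½ ln(1 − 2P − Q) − ¼ ln(1 − 2Q).
1 − 2P − Q = 0.668, giving −½ ln(0.668) = 0.201734.
1 − 2Q = 0.908, giving −¼ ln(0.908) = 0.024128.
d = 0.201734 + 0.024128 = 0.225862.
Under a molecular clock d = 2μt, so t = d/(2μ) = 0.225862 / (2 × 6.7 × 10^-8) = 1.69 million years.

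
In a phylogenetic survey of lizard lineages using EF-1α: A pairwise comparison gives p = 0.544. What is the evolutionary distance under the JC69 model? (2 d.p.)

d = −(3/4) ln(1 − 4p/3) = −0.75 ln(1 − 0.725333) = −0.75 ln(0.274667)
  = −0.75 × (-1.292196) = 0.969147 substitutions/site.

0.97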